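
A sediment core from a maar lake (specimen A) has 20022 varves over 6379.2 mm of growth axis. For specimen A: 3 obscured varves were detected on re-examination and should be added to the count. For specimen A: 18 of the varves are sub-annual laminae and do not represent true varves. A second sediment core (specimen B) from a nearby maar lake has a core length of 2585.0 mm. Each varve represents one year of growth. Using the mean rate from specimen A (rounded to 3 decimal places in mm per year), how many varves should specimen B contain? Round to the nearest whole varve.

Specimen A: true varve count = 20022 − 18 + 3 = 20007.
A: 6379.2 mm over 20007 years gives 6379.2 / 20007 ≈ 0.319 mm/yr.
Specimen B: 2585.0 mm / 0.319 mm per year = 8103.45 years ≈ 8103 varves.

8103 varves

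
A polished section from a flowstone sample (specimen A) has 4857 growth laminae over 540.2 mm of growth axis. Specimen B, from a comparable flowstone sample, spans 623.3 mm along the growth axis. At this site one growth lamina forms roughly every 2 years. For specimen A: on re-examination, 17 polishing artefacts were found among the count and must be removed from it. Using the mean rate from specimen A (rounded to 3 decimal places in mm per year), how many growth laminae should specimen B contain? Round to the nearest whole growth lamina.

Specimen A: adjusted count: 4857 − 17 = 4840 growth laminae.
Specimen A: multiplying by 2 years per growth lamina: 4840 × 2 = 9680 years.
A: Extension rate ≈ 540.2 / 9680 = 0.056 mm per year.
B spans 623.3 / 0.056 = 11130.36 years; at 2 years per growth lamina that is 11130.36 / 2 ≈ 5565 growth laminae.

5565 growth laminae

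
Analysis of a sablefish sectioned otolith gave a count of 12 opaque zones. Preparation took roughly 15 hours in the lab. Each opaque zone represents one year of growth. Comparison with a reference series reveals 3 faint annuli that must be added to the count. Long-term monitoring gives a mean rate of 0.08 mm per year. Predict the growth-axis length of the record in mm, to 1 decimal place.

After corrections the count is 12 + 3 = 15 opaque zones.
15 years at 0.08 mm/year gives 0.08 × 15 = 1.2 mm.

1.2 mm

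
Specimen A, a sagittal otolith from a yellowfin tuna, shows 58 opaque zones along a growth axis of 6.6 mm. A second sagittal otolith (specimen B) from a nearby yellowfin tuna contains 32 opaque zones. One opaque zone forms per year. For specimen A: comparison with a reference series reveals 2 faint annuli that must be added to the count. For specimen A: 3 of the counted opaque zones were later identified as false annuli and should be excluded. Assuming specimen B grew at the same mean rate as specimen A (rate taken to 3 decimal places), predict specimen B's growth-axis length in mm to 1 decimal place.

3.7 mm

Specimen A: true opaque zone count = 58 − 3 + 2 = 57.
A: Extension rate ≈ 6.6 / 57 = 0.116 mm/yr.
B's length ≈ 0.116 × 32 = 3.7 mm.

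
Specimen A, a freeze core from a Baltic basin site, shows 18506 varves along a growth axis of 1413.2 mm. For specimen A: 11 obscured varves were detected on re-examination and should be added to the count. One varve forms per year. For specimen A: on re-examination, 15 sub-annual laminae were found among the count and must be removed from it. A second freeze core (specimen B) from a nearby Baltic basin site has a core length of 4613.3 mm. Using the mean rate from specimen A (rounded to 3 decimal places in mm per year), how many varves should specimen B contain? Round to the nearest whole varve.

60701 varves

Specimen A: correcting the raw count gives 18506 − 15 + 11 = 18502 true varves.
A: Extension rate ≈ 1413.2 / 18502 = 0.076 mm/yr.
For B, 4613.3 / 0.076 = 60701.32 years ≈ 60701 varves.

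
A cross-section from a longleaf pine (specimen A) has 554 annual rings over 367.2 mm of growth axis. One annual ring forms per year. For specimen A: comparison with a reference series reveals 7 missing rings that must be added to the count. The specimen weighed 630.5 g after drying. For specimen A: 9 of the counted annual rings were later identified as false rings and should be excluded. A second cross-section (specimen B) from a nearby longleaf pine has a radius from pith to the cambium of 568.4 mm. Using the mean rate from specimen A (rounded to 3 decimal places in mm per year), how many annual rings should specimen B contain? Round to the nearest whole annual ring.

855 annual rings

Specimen A: correcting the raw count gives 554 − 9 + 7 = 552 true annual rings.
A: 367.2 mm over 552 years gives 367.2 / 552 ≈ 0.665 mm per year.
Specimen B: 568.4 mm / 0.665 mm per year = 854.74 years ≈ 855 annual rings.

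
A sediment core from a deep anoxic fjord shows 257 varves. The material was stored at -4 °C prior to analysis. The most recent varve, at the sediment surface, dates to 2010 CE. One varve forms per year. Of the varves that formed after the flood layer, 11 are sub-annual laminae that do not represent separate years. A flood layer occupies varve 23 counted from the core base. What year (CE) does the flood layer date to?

1787 CE

The flood layer sits at varve 23 from the core base, so 257 − 23 = 234 varves formed after it.
234 − 11 false = 223 true varves after the flood layer.
The varve at the sediment surface is 2010 CE, so the flood layer dates to 2010 − 223 = 1787 CE.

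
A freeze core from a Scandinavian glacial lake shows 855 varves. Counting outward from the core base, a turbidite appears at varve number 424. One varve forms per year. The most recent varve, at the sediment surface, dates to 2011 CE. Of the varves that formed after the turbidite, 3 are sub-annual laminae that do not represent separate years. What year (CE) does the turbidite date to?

The turbidite sits at varve 424 from the core base, so 855 − 424 = 431 varves formed after it.
Removing the 3 false varves leaves 431 − 3 = 428 true varves beyond the turbidite.
2011 − 428 = 1583 CE.

1583 CE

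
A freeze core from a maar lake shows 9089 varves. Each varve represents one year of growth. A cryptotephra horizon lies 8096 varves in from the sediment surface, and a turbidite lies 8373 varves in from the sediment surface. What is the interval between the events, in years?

The two markers are separated by 8373 − 8096 = 277 varves.
At one varve per year, 277 years elapsed between them.

277 yr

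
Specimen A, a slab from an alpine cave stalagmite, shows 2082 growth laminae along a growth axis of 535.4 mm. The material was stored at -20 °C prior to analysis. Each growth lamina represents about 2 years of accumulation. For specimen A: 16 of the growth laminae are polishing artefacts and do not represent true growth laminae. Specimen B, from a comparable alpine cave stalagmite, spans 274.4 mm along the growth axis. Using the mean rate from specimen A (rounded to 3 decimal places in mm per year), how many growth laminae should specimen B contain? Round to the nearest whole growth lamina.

1055 growth laminae

Specimen A: adjusted count: 2082 − 16 = 2066 growth laminae.
Specimen A: at 2 years per growth lamina, 2066 × 2 = 4132 years.
A: Mean rate = 535.4 mm / 4132 years ≈ 0.130 mm/year.
For B, 274.4 / 0.130 = 2110.77 years; at 2 years per growth lamina that is 2110.77 / 2 ≈ 1055 growth laminae.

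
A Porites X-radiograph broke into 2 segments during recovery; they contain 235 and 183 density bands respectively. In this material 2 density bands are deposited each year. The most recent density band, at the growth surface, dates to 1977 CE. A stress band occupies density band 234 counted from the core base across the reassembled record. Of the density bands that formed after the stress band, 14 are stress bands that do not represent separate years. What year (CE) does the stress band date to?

Total density bands = 235 + 183 = 418.
The stress band sits at density band 234 from the core base, so 418 − 234 = 184 density bands formed after it.
Removing the 14 false density bands leaves 184 − 14 = 170 true density bands beyond the stress band.
170 density bands at 2 per year is 170 / 2 = 85 years.
Counting back 85 years from 1977 CE places the stress band in 1977 − 85 = 1892 CE.

1892 CE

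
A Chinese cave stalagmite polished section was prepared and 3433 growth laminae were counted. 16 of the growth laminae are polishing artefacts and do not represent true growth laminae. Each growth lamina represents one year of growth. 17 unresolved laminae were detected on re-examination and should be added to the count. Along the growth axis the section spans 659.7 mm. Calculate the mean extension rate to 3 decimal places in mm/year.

0.192 mm/year

Adjusted count: 3433 − 16 + 17 = 3434 growth laminae.
659.7 mm over 3434 years gives 659.7 / 3434 ≈ 0.192 mm/year.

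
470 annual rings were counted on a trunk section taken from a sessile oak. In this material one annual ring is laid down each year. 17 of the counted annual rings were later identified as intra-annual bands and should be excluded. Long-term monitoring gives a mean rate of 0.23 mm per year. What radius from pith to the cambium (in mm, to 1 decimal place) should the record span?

Correcting the raw count gives 470 − 17 = 453 true annual rings.
Length ≈ 0.23 × 453 = 104.2 mm.

104.2 mm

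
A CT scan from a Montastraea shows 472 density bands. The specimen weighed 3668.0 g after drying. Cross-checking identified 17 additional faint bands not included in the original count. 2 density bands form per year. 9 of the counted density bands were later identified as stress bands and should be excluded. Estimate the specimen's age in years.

Adjusted count: 472 − 9 + 17 = 480 density bands.
Dividing by 2 density bands per year: 480 / 2 = 240 years.

240 yr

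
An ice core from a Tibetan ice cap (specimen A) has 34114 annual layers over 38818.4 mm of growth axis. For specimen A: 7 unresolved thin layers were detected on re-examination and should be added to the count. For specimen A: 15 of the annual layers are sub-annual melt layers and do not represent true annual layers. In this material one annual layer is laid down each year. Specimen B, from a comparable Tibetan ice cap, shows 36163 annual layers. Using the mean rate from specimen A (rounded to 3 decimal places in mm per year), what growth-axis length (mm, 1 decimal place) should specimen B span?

Specimen A: true annual layer count = 34114 − 15 + 7 = 34106.
A: Mean rate = 38818.4 mm / 34106 years ≈ 1.138 mm per year.
For B, 1.138 mm/year × 36163 years = 41153.5 mm.

41153.5 mm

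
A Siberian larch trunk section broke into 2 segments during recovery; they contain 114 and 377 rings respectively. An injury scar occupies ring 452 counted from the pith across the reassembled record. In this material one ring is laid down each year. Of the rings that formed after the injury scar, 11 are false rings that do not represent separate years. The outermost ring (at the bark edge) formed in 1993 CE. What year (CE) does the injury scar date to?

Total rings = 114 + 377 = 491.
Between ring 452 and the bark edge there are 491 − 452 = 39 rings.
Removing the 11 false rings leaves 39 − 11 = 28 true rings beyond the injury scar.
Counting back 28 years from 1993 CE places the injury scar in 1993 − 28 = 1965 CE.

1965 CE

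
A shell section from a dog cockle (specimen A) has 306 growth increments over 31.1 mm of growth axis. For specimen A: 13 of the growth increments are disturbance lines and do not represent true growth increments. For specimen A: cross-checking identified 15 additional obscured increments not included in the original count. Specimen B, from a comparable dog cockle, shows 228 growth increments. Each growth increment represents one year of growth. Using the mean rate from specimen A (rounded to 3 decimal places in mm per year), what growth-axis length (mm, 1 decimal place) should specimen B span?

23.0 mm

Specimen A: correcting the raw count gives 306 − 13 + 15 = 308 true growth increments.
A: Extension rate ≈ 31.1 / 308 = 0.101 mm/yr.
For B, 0.101 mm/year × 228 years = 23.0 mm.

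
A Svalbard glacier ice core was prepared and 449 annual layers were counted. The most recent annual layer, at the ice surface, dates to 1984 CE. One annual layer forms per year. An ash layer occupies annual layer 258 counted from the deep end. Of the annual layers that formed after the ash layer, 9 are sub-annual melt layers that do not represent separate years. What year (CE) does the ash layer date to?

Between annual layer 258 and the ice surface there are 449 − 258 = 191 annual layers.
Excluding 9 false annual layers: 191 − 9 = 182.
Counting back 182 years from 1984 CE places the ash layer in 1984 − 182 = 1802 CE.

1802 CE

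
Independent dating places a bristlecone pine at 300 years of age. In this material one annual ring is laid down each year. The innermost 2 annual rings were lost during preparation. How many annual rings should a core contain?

At one annual ring per year, 300 years correspond to 300 annual rings.
300 − 2 missed = 298 annual rings expected in the prepared section.

298 annual rings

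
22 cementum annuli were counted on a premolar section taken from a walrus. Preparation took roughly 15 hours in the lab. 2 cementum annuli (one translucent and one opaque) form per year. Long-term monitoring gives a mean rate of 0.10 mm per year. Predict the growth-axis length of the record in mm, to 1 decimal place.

22 cementum annuli at 2 per year is 22 / 2 = 11 years.
Predicted length = 0.10 mm/year × 11 years = 1.1 mm.

1.1 mm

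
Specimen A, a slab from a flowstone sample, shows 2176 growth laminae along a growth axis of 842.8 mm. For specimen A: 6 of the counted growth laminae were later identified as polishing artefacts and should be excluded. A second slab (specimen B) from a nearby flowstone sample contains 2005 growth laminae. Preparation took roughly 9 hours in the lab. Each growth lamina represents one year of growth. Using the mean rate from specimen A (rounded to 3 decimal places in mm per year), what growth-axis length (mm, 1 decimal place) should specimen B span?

777.9 mm

Specimen A: correcting the raw count gives 2176 − 6 = 2170 true growth laminae.
A: Extension rate ≈ 842.8 / 2170 = 0.388 mm per year.
B's length ≈ 0.388 × 2005 = 777.9 mm.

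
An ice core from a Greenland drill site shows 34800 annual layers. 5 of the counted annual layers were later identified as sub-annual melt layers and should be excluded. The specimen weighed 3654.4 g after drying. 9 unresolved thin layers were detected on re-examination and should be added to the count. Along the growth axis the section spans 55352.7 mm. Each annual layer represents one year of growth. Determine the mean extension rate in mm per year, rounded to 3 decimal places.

True annual layer count = 34800 − 5 + 9 = 34804.
Mean rate = 55352.7 mm / 34804 years ≈ 1.590 mm per year.

1.590 mm per year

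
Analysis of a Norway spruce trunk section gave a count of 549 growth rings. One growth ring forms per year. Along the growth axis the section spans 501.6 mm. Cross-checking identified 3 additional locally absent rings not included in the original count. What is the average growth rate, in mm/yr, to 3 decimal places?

0.909 mm/yr

Adjusted count: 549 + 3 = 552 growth rings.
501.6 mm over 552 years gives 501.6 / 552 ≈ 0.909 mm/yr.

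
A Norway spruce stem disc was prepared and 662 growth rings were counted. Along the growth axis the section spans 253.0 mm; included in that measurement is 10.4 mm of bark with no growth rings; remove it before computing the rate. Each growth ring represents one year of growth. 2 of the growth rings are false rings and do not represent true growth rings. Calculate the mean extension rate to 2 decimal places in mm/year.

Correcting the raw count gives 662 − 2 = 660 true growth rings.
The growth record spans 253.0 − 10.4 = 242.6 mm.
Extension rate ≈ 242.6 / 660 = 0.37 mm/year.

0.37 mm/year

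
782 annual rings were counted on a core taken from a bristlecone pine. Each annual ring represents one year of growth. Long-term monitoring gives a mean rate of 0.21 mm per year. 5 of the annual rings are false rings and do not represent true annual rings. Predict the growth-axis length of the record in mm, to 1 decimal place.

163.2 mm

Adjusted count: 782 − 5 = 777 annual rings.
777 years at 0.21 mm/year gives 0.21 × 777 = 163.2 mm.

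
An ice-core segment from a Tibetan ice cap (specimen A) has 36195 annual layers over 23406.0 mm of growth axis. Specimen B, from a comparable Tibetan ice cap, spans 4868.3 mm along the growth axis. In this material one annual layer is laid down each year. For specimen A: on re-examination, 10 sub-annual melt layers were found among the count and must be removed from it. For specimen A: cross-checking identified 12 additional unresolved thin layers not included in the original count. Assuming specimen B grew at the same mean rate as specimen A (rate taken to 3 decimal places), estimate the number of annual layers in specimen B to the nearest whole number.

7524 annual layers

Specimen A: after corrections the count is 36195 − 10 + 12 = 36197 annual layers.
A: Extension rate ≈ 23406.0 / 36197 = 0.647 mm/year.
For B, 4868.3 / 0.647 = 7524.42 years ≈ 7524 annual layers.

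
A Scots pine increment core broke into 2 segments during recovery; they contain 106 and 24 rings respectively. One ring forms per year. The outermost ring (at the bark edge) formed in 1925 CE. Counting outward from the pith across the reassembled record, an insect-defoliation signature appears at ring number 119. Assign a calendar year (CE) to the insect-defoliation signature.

1914 CE

Total rings = 106 + 24 = 130.
130 − 119 = 11 rings lie beyond the insect-defoliation signature toward the bark edge.
The ring at the bark edge is 1925 CE, so the insect-defoliation signature dates to 1925 − 11 = 1914 CE.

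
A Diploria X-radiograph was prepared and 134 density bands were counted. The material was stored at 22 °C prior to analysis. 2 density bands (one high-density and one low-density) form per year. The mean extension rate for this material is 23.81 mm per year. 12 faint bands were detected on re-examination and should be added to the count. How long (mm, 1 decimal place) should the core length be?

Adjusted count: 134 + 12 = 146 density bands.
With 2 density bands per year, 146 / 2 = 73 years.
73 years at 23.81 mm/year gives 23.81 × 73 = 1738.1 mm.

1738.1 mm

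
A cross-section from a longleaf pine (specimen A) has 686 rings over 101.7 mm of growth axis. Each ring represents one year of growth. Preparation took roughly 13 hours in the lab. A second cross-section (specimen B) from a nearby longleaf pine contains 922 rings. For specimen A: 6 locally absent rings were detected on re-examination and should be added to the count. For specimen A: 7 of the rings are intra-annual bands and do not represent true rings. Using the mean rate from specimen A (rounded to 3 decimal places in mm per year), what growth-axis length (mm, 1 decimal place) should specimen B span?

136.5 mm

Specimen A: adjusted count: 686 − 7 + 6 = 685 rings.
A: Mean rate = 101.7 mm / 685 years ≈ 0.148 mm/yr.
Length of B = 0.148 × 922 = 136.5 mm.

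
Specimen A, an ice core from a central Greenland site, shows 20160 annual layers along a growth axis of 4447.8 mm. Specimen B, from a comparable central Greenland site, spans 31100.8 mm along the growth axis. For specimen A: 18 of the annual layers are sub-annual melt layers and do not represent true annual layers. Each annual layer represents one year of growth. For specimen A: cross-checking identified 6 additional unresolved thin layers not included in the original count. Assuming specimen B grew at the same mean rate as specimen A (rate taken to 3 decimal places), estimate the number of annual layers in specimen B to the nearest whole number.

140728 annual layers

Specimen A: correcting the raw count gives 20160 − 18 + 6 = 20148 true annual layers.
A: Extension rate ≈ 4447.8 / 20148 = 0.221 mm/year.
B spans 31100.8 / 0.221 = 140727.60 years ≈ 140728 annual layers.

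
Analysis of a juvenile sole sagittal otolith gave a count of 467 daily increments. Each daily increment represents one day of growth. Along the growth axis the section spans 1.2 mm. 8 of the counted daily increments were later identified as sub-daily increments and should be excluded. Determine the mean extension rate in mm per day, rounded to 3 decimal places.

Correcting the raw count gives 467 − 8 = 459 true daily increments.
Extension rate ≈ 1.2 / 459 = 0.003 mm per day.

0.003 mm per day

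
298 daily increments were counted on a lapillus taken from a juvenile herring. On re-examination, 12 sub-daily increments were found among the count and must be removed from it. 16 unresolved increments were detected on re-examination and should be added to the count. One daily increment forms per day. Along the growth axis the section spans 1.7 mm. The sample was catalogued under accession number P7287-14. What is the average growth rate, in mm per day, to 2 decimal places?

True daily increment count = 298 − 12 + 16 = 302.
Extension rate ≈ 1.7 / 302 = 0.01 mm per day.

0.01 mm per day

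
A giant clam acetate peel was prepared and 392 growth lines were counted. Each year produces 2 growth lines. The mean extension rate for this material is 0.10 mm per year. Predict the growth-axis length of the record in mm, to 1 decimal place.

Dividing by 2 growth lines per year: 392 / 2 = 196 years.
196 years at 0.10 mm/year gives 0.10 × 196 = 19.6 mm.

19.6 mm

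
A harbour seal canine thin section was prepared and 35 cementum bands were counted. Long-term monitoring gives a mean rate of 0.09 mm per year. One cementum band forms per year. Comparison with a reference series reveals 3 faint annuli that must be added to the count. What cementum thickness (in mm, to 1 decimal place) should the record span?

After corrections the count is 35 + 3 = 38 cementum bands.
38 years at 0.09 mm/year gives 0.09 × 38 = 3.4 mm.

3.4 mm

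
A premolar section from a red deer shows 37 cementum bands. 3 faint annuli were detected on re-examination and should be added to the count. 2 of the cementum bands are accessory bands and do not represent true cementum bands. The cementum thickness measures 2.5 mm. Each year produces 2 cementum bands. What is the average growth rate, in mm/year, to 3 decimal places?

0.132 mm/year

Correcting the raw count gives 37 − 2 + 3 = 38 true cementum bands.
Dividing by 2 cementum bands per year: 38 / 2 = 19 years.
2.5 mm over 19 years gives 2.5 / 19 ≈ 0.132 mm/year.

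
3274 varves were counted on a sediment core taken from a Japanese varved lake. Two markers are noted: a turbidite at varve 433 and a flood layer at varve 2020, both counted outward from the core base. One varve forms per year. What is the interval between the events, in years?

2020 − 433 = 1587 varves lie between the two events.
That is 1587 years at one varve per year.

1587 years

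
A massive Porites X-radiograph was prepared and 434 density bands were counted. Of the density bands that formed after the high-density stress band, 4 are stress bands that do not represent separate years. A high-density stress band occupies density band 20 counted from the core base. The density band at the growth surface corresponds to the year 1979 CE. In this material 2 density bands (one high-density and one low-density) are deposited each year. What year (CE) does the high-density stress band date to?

The high-density stress band sits at density band 20 from the core base, so 434 − 20 = 414 density bands formed after it.
Removing the 4 false density bands leaves 414 − 4 = 410 true density bands beyond the high-density stress band.
With 2 density bands per year, 410 / 2 = 205 years.
1979 − 205 = 1774 CE.

1774 CE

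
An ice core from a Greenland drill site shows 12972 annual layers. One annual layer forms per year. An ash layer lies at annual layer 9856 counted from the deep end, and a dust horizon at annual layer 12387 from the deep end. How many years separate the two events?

2531 yr

The two markers are separated by 12387 − 9856 = 2531 annual layers.
That is 2531 years at one annual layer per year.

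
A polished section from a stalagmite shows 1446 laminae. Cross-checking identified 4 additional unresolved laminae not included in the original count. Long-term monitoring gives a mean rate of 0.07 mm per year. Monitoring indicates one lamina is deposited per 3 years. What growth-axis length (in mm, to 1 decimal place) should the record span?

Adjusted count: 1446 + 4 = 1450 laminae.
At 3 years per lamina, 1450 × 3 = 4350 years.
4350 years at 0.07 mm/year gives 0.07 × 4350 = 304.5 mm.

304.5 mm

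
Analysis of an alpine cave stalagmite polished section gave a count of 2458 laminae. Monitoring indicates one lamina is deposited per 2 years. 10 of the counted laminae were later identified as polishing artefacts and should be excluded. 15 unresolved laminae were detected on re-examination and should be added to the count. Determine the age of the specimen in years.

4926 years

Adjusted count: 2458 − 10 + 15 = 2463 laminae.
At 2 years per lamina, 2463 × 2 = 4926 years.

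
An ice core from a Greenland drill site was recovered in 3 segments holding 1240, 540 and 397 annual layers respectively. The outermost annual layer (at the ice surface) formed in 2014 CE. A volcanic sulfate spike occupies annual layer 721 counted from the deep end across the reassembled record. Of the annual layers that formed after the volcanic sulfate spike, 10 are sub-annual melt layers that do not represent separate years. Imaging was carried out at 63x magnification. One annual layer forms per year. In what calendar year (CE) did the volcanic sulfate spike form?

Total annual layers = 1240 + 540 + 397 = 2177.
Between annual layer 721 and the ice surface there are 2177 − 721 = 1456 annual layers.
Removing the 10 false annual layers leaves 1456 − 10 = 1446 true annual layers beyond the volcanic sulfate spike.
The annual layer at the ice surface is 2014 CE, so the volcanic sulfate spike dates to 2014 − 1446 = 568 CE.

568 CE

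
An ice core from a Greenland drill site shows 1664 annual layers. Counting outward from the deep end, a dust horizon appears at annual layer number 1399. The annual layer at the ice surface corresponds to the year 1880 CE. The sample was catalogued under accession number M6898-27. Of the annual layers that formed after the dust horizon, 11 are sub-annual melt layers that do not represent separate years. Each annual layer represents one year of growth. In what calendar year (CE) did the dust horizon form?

Between annual layer 1399 and the ice surface there are 1664 − 1399 = 265 annual layers.
265 − 11 false = 254 true annual layers after the dust horizon.
1880 − 254 = 1626 CE.

1626 CE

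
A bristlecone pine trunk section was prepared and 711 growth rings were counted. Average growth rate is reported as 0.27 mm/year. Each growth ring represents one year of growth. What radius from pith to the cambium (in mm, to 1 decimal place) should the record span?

The record spans 711 years at 0.27 mm per year.
Predicted length = 0.27 mm/year × 711 years = 192.0 mm.

192.0 mm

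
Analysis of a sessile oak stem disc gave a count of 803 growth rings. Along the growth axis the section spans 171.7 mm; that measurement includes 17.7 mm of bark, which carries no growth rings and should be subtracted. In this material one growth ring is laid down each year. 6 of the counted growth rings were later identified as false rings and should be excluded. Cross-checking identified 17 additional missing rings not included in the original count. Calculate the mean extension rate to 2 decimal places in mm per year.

After corrections the count is 803 − 6 + 17 = 814 growth rings.
The growth record spans 171.7 − 17.7 = 154.0 mm.
154.0 mm over 814 years gives 154.0 / 814 ≈ 0.19 mm per year.

0.19 mm per year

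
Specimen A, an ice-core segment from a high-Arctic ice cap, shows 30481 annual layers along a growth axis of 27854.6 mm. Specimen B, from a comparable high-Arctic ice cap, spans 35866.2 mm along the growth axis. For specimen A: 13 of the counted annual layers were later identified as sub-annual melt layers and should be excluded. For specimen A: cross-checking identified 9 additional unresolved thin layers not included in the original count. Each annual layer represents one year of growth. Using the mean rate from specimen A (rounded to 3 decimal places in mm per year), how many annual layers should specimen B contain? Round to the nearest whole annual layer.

39241 annual layers

Specimen A: true annual layer count = 30481 − 13 + 9 = 30477.
A: Extension rate ≈ 27854.6 / 30477 = 0.914 mm/year.
For B, 35866.2 / 0.914 = 39240.92 years ≈ 39241 annual layers.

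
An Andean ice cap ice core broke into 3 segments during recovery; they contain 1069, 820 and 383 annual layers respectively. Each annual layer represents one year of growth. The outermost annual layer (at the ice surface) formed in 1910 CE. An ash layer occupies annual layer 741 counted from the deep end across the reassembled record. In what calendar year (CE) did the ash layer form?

379 CE

Total annual layers = 1069 + 820 + 383 = 2272.
2272 − 741 = 1531 annual layers lie beyond the ash layer toward the ice surface.
1910 − 1531 = 379 CE.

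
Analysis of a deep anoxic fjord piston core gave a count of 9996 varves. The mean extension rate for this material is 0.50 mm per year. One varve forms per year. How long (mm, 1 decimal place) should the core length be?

4998.0 mm

The record spans 9996 years at 0.50 mm per year.
9996 years at 0.50 mm/year gives 0.50 × 9996 = 4998.0 mm.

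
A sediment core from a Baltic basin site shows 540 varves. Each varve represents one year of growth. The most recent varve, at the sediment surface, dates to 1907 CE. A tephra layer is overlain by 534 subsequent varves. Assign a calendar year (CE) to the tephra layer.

534 varves formed after the tephra layer.
Counting back 534 years from 1907 CE places the tephra layer in 1907 − 534 = 1373 CE.

1373 CE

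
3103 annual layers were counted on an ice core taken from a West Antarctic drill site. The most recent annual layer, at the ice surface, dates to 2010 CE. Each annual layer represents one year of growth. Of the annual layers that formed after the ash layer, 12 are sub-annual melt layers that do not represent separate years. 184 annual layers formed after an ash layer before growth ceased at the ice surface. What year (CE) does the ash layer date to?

184 annual layers post-date the ash layer.
Removing the 12 false annual layers leaves 184 − 12 = 172 true annual layers beyond the ash layer.
2010 − 172 = 1838 CE.

1838 CE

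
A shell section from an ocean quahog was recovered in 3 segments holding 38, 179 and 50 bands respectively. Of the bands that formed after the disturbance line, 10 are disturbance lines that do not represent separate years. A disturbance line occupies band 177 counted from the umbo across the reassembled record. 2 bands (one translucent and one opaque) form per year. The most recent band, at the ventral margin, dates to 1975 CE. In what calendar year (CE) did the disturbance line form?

Total bands = 38 + 179 + 50 = 267.
267 − 177 = 90 bands lie beyond the disturbance line toward the ventral margin.
Excluding 10 false bands: 90 − 10 = 80.
80 bands at 2 per year is 80 / 2 = 40 years.
1975 − 40 = 1935 CE.

1935 CE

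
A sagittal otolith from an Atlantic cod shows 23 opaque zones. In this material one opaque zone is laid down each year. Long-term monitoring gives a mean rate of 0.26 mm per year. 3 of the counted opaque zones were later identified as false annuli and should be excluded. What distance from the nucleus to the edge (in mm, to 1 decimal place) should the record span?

5.2 mm

Correcting the raw count gives 23 − 3 = 20 true opaque zones.
Predicted length = 0.26 mm/year × 20 years = 5.2 mm.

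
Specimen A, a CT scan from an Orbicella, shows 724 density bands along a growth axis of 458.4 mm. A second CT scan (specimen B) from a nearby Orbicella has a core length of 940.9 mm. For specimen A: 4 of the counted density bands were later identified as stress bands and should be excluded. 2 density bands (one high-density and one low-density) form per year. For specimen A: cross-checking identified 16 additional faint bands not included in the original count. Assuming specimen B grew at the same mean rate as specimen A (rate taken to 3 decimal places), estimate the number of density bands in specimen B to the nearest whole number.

1510 density bands

Specimen A: true density band count = 724 − 4 + 16 = 736.
Specimen A: dividing by 2 density bands per year: 736 / 2 = 368 years.
A: 458.4 mm over 368 years gives 458.4 / 368 ≈ 1.246 mm/yr.
For B, 940.9 / 1.246 = 755.14 years; at 2 density bands per year that is 755.14 × 2 ≈ 1510 density bands.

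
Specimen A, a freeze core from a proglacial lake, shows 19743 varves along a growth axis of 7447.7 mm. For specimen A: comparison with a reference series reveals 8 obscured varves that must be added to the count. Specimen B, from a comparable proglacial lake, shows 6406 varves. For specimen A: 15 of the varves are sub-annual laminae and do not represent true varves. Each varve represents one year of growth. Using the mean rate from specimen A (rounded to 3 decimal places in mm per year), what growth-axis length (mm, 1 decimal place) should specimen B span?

2415.1 mm

Specimen A: adjusted count: 19743 − 15 + 8 = 19736 varves.
A: Mean rate = 7447.7 mm / 19736 years ≈ 0.377 mm/yr.
Length of B = 0.377 × 6406 = 2415.1 mm.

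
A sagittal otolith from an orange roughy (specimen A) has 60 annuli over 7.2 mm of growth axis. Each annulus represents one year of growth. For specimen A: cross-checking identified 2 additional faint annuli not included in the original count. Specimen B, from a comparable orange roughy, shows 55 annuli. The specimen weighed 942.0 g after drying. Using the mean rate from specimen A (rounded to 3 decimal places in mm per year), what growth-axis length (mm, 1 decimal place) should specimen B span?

6.4 mm

Specimen A: true annulus count = 60 + 2 = 62.
A: 7.2 mm over 62 years gives 7.2 / 62 ≈ 0.116 mm/year.
Length of B = 0.116 × 55 = 6.4 mm.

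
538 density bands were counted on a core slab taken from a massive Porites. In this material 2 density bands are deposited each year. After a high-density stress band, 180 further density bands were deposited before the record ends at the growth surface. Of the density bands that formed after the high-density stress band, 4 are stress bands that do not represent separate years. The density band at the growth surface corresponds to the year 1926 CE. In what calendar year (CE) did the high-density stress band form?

180 density bands post-date the high-density stress band.
180 − 4 false = 176 true density bands after the high-density stress band.
176 density bands at 2 per year is 176 / 2 = 88 years.
The density band at the growth surface is 1926 CE, so the high-density stress band dates to 1926 − 88 = 1838 CE.

1838 CE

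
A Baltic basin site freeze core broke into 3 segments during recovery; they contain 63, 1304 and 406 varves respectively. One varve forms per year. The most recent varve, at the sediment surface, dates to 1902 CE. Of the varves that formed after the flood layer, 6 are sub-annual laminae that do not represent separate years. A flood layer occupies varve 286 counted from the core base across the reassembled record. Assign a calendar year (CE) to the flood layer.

Total varves = 63 + 1304 + 406 = 1773.
The flood layer sits at varve 286 from the core base, so 1773 − 286 = 1487 varves formed after it.
1487 − 6 false = 1481 true varves after the flood layer.
Counting back 1481 years from 1902 CE places the flood layer in 1902 − 1481 = 421 CE.

421 CE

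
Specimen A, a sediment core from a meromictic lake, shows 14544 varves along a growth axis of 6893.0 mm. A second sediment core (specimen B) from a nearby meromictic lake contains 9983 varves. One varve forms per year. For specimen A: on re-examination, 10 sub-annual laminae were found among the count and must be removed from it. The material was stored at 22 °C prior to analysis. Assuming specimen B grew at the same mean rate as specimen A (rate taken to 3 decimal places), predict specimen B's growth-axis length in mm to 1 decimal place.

4731.9 mm

Specimen A: correcting the raw count gives 14544 − 10 = 14534 true varves.
A: Extension rate ≈ 6893.0 / 14534 = 0.474 mm per year.
Length of B = 0.474 × 9983 = 4731.9 mm.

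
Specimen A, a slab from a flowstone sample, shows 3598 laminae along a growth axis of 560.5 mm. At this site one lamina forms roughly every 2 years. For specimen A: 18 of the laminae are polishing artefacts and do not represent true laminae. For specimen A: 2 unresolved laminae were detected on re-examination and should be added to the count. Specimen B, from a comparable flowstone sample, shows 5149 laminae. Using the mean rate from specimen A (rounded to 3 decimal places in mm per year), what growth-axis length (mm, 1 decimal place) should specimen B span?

Specimen A: correcting the raw count gives 3598 − 18 + 2 = 3582 true laminae.
Specimen A: at 2 years per lamina, 3582 × 2 = 7164 years.
A: 560.5 mm over 7164 years gives 560.5 / 7164 ≈ 0.078 mm per year.
Specimen B: multiplying by 2 years per lamina: 5149 × 2 = 10298 years. B's length ≈ 0.078 × 10298 = 803.2 mm.

803.2 mm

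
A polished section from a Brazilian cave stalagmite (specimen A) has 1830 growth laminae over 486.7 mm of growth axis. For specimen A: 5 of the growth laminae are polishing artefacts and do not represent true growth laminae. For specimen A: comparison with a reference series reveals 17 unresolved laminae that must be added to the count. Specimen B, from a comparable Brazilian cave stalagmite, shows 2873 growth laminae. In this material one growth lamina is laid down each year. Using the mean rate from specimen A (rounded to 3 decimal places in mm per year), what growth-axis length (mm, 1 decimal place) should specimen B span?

758.5 mm

Specimen A: after corrections the count is 1830 − 5 + 17 = 1842 growth laminae.
A: Extension rate ≈ 486.7 / 1842 = 0.264 mm/yr.
B's length ≈ 0.264 × 2873 = 758.5 mm.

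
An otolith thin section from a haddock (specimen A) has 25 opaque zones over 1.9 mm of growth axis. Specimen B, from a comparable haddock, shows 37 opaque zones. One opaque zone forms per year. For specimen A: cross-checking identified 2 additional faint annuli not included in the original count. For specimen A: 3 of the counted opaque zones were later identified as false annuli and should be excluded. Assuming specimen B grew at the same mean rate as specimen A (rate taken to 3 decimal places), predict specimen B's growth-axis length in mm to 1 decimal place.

Specimen A: correcting the raw count gives 25 − 3 + 2 = 24 true opaque zones.
A: Mean rate = 1.9 mm / 24 years ≈ 0.079 mm/yr.
B's length ≈ 0.079 × 37 = 2.9 mm.

2.9 mm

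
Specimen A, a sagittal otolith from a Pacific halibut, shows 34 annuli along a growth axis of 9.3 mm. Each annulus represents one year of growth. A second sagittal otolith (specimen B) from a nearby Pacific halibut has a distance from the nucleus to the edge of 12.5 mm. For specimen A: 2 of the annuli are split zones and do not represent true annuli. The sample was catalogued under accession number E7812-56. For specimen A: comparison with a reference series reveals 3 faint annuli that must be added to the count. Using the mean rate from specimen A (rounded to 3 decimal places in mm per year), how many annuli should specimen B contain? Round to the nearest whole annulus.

47 annuli

Specimen A: after corrections the count is 34 − 2 + 3 = 35 annuli.
A: Mean rate = 9.3 mm / 35 years ≈ 0.266 mm/yr.
For B, 12.5 / 0.266 = 46.99 years ≈ 47 annuli.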